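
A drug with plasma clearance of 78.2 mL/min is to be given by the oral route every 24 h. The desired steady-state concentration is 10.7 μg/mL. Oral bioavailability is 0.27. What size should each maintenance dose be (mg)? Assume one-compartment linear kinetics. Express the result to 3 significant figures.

CL = 78.2 mL/min = 78.2 × 0.06 = 4.692 L/h
D = CL × Css × τ / F = 4.692 × 10.7 × 24 / 0.27 = 4463 mg

4460 mg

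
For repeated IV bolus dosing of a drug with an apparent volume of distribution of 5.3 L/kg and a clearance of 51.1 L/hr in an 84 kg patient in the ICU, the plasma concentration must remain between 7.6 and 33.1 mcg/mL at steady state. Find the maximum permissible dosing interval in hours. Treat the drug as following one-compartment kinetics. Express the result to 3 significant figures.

Vd = 5.3 L/kg × 84 kg = 445.2 L
k = CL / Vd = 51.10 / 445.2 = 0.1148 h⁻¹
Between IV bolus doses, concentration decays as C = C₀·e^(−kτ), so C_peak/C_trough = e^(kτ).
τ_max = ln(C_peak/C_trough) / k = ln(33.1/7.6) / 0.1148 = 1.471 / 0.1148 = 12.81 h

12.8 h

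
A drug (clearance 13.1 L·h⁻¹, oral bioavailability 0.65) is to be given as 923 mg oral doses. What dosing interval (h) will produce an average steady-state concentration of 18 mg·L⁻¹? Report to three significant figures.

F·D/τ = CL·Css → τ = F·D / (CL·Css).
τ = 0.65 × 923 / (13.1 × 18) = 2.544 h

2.54 h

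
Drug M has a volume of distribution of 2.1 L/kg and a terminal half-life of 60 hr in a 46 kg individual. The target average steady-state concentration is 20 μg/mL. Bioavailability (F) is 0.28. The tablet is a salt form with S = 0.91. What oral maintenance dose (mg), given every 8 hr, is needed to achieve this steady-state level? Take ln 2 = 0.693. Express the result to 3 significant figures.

Vd = 2.1 L/kg × 46 kg = 96.60 L
CL = ln 2 · Vd / t½ = 0.693 × 96.60 / 60 = 1.116 L/h
D = CL × Css × τ / F / S = 1.116 × 20 × 8 / 0.28 / 0.91 = 700.8 mg

701 mg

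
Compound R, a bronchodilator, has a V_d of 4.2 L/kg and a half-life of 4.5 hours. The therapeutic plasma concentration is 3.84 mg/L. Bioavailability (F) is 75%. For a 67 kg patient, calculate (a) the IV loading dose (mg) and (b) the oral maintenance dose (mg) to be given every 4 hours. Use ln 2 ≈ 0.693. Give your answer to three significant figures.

(a) 1080 mg; (b) 888 mg

Total Vd = 4.2 × 67 = 281.4 L
LD = Vd × C = 281.4 × 3.84 = 1081 mg
CL = 0.693 × Vd / t½ = 0.693 × 281.4 / 4.5 = 43.34 L/h
D = CL × Css × τ / F = 43.34 × 3.84 × 4 / 0.75 = 887.6 mg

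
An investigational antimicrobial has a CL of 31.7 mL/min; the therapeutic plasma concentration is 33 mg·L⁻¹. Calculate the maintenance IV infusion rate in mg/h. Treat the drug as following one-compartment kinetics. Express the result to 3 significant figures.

62.8 mg/h

CL = 31.7 mL/min = 31.7 × 0.06 = 1.902 L/h
R₀ = 1.902 × 33 = 62.77 mg/h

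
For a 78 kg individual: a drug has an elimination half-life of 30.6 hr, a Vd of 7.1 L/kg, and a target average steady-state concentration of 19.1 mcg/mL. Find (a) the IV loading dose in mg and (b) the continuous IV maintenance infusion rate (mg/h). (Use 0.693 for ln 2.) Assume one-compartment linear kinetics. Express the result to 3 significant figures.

(a) 10600 mg; (b) 240 mg/h

Total Vd = 7.1 × 78 = 553.8 L
LD = Vd × C = 553.8 × 19.1 = 10580 mg
CL = 0.693 × Vd / t½ = 0.693 × 553.8 / 30.6 = 12.54 L/h
Infusion rate = CL × Css = 12.54 × 19.1 = 239.5 mg/h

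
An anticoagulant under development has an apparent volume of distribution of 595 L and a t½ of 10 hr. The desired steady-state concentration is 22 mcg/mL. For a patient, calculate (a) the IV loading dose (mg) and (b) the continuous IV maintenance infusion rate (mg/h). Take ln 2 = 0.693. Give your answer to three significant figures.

(a) 13100 mg; (b) 907 mg/h

LD = Vd × C = 595.0 × 22 = 13090 mg
CL = 0.693 × Vd / t½ = 0.693 × 595.0 / 10 = 41.23 L/h
Infusion rate = CL × Css = 41.23 × 22 = 907.1 mg/h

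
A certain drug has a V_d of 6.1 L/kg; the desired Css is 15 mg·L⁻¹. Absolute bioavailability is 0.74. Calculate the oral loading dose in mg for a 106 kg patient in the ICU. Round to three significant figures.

Vd = 6.1 L/kg × 106 kg = 646.6 L
LD = Vd × C / F = 646.6 × 15.00 / 0.74 = 13110 mg

13100 mg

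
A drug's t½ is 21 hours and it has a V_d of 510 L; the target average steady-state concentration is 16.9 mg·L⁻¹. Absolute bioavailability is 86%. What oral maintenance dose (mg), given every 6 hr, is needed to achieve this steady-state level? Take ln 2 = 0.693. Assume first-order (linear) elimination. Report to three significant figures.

1980 mg

CL = ln 2 · Vd / t½ = 0.693 × 510.0 / 21 = 16.83 L/h
D = CL × Css × τ / F = 16.83 × 16.9 × 6 / 0.86 = 1984 mg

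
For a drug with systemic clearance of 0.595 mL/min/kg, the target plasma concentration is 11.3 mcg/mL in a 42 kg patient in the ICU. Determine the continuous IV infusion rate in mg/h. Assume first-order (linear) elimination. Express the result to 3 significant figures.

CL = 0.595 mL/min/kg × 42 kg = 24.99 mL/min = 24.99 × 60/1000 = 1.499 L/h
Rate = CL × Css = 1.499 × 11.3 = 16.94 mg/h

16.9 mg/h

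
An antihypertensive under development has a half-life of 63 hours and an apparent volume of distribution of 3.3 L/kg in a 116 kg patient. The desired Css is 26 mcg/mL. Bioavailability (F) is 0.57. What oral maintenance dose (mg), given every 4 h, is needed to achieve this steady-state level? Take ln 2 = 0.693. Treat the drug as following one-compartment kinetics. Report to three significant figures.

Total Vd = 3.3 × 116 = 382.8 L
CL = 0.693 × Vd / t½ = 0.693 × 382.8 / 63 = 4.211 L/h
D = CL × Css × τ / F = 4.211 × 26 × 4 / 0.57 = 768.3 mg

768 mg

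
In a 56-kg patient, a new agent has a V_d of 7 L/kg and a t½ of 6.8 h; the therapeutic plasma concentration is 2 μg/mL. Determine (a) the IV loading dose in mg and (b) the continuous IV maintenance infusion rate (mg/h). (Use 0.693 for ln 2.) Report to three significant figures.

(a) 784 mg; (b) 79.9 mg/h

Vd(total) = 56 kg × 7 L/kg = 392.0 L
LD = Vd × C = 392.0 × 2 = 784.0 mg
CL = 0.693 × Vd / t½ = 0.693 × 392.0 / 6.8 = 39.95 L/h
Infusion rate = CL × Css = 39.95 × 2 = 79.90 mg/h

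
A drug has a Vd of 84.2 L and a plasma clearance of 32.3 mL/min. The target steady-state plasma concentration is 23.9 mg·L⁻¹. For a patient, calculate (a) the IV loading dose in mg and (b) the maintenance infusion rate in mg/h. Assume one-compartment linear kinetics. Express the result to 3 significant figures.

(a) 2010 mg; (b) 46.3 mg/h

Loading: fill Vd to C_target → 84.20 L × 23.9 mg/L = 2012 mg
Convert clearance: 32.3 mL/min × 60 min/h ÷ 1000 mL/L = 1.938 L/h
Maintenance infusion rate = CL × Css = 1.938 × 23.9 = 46.32 mg/h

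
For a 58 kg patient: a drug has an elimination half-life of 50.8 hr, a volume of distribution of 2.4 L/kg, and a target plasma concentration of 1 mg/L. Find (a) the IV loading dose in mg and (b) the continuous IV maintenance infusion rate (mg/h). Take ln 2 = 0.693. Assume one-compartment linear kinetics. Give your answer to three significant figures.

Total Vd = 2.4 × 58 = 139.2 L
LD = Vd × C = 139.2 × 1 = 139.2 mg
CL = 0.693 × Vd / t½ = 0.693 × 139.2 / 50.8 = 1.899 L/h
Infusion rate = CL × Css = 1.899 × 1 = 1.899 mg/h

(a) 139 mg; (b) 1.90 mg/h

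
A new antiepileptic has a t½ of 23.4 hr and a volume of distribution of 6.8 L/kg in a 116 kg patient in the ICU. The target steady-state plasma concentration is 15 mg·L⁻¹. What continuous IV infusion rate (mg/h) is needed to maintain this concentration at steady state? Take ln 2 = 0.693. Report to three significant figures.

Total Vd = 6.8 × 116 = 788.8 L
CL = 0.693 × Vd / t½ = 0.693 × 788.8 / 23.4 = 23.36 L/h
Infusion rate = CL × Css = 23.36 × 15 = 350.4 mg/h

350 mg/h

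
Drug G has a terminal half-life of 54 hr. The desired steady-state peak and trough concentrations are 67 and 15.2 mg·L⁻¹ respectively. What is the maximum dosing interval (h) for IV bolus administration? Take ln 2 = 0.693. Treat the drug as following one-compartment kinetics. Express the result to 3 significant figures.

116 h

k = 0.693 / t½ = 0.693 / 54 = 0.01283 h⁻¹
Between IV bolus doses, concentration decays as C = C₀·e^(−kτ), so C_peak/C_trough = e^(kτ).
τ_max = ln(C_peak/C_trough) / k = ln(67/15.2) / 0.01283 = 1.483 / 0.01283 = 115.6 h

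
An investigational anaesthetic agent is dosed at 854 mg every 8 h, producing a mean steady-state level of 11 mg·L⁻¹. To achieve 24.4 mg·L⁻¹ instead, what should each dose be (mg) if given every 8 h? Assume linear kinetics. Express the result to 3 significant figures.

For first-order elimination, Css ∝ F·D/(CL·τ); F and CL are unchanged, so Css ∝ D/τ.
D₂ = D₁ × (Css,target / Css,current) = 854 × 24.4/11 = 1894 mg

1890 mg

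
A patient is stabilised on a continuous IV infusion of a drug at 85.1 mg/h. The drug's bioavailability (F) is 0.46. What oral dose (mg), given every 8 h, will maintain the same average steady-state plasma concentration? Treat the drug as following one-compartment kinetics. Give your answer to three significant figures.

To maintain the same Css, the systemic dosing rate must be unchanged: F·D/τ = infusion rate.
D = rate × τ / F = 85.1 × 8 / 0.46 = 1480 mg

1480 mg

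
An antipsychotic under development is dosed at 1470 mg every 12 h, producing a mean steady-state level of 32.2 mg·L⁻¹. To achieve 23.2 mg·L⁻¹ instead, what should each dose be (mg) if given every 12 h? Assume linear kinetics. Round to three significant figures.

With linear kinetics, Css is proportional to dose rate (D/τ) at fixed clearance.
D₂ = D₁ × (Css,target / Css,current) = 1470 × 23.2/32.2 = 1059 mg

1060 mg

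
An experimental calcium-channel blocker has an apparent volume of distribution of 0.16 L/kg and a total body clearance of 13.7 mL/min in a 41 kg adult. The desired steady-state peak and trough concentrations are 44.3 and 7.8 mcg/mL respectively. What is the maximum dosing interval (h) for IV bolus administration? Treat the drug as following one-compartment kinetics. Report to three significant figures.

Vd(total) = 41 kg × 0.16 L/kg = 6.560 L
CL = 13.7 mL/min × 60/1000 = 0.8220 L/h
k = CL / Vd = 0.8220 / 6.560 = 0.1253 h⁻¹
Between IV bolus doses, concentration decays as C = C₀·e^(−kτ), so C_peak/C_trough = e^(kτ).
τ_max = ln(C_peak/C_trough) / k = ln(44.3/7.8) / 0.1253 = 1.737 / 0.1253 = 13.86 h

13.9 h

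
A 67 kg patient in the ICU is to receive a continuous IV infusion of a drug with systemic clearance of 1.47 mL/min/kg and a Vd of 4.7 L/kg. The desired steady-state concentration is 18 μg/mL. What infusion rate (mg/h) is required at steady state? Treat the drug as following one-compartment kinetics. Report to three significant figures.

106 mg/h

CL = 1.47 mL/min/kg × 67 kg = 98.49 mL/min = 98.49 × 60/1000 = 5.909 L/h
R₀ = 5.909 × 18 = 106.4 mg/h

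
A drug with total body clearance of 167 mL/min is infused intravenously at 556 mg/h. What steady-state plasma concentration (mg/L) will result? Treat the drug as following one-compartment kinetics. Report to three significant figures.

CL = 167 mL/min × 60/1000 = 10.02 L/h
Css = rate / CL = 556 / 10.02 = 55.49 mg/L

55.5 mg/L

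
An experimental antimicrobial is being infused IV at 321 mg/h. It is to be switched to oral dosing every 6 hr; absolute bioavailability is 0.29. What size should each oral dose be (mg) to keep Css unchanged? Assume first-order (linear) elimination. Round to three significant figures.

To maintain the same Css, the systemic dosing rate must be unchanged: F·D/τ = infusion rate.
D = rate × τ / F = 321 × 6 / 0.29 = 6641 mg

6640 mg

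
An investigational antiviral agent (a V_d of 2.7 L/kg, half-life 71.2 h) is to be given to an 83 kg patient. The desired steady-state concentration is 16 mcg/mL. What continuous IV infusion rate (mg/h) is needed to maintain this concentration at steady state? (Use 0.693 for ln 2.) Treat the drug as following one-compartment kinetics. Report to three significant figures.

Total Vd = 2.7 × 83 = 224.1 L
k = 0.693/71.2 = 0.009733 h⁻¹, so CL = k·Vd = 0.009733 × 224.1 = 2.181 L/h
Infusion rate = CL × Css = 2.181 × 16 = 34.90 mg/h

34.9 mg/h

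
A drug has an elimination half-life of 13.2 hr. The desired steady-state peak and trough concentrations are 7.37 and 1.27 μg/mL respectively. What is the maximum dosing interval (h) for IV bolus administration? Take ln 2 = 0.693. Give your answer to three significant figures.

k = 0.693 / t½ = 0.693 / 13.2 = 0.05250 h⁻¹
Between IV bolus doses, concentration decays as C = C₀·e^(−kτ), so C_peak/C_trough = e^(kτ).
τ_max = ln(C_peak/C_trough) / k = ln(7.37/1.27) / 0.05250 = 1.758 / 0.05250 = 33.49 h

33.5 h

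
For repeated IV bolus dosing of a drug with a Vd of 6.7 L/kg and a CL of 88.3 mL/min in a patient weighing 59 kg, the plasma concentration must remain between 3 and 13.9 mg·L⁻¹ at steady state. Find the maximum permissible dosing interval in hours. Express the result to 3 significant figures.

Vd = 6.7 L/kg × 59 kg = 395.3 L
CL = 88.3 mL/min × 60/1000 = 5.298 L/h
k = CL / Vd = 5.298 / 395.3 = 0.01340 h⁻¹
Between IV bolus doses, concentration decays as C = C₀·e^(−kτ), so C_peak/C_trough = e^(kτ).
τ_max = ln(C_peak/C_trough) / k = ln(13.9/3) / 0.01340 = 1.533 / 0.01340 = 114.4 h

114 h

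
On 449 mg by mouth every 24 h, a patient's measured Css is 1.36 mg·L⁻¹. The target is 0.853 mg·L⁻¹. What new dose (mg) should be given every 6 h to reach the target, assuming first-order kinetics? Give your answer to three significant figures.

For first-order elimination, Css ∝ F·D/(CL·τ); F and CL are unchanged, so Css ∝ D/τ.
D₂ = D₁ × (Css,target / Css,current) × (τ₂/τ₁) = 449 × (0.853/1.36) × (6/24) = 70.40 mg

70.4 mg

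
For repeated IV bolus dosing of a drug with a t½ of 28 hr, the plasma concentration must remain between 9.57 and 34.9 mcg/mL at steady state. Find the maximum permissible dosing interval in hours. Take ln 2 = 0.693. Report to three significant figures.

k = 0.693 / t½ = 0.693 / 28 = 0.02475 h⁻¹
Between IV bolus doses, concentration decays as C = C₀·e^(−kτ), so C_peak/C_trough = e^(kτ).
τ_max = ln(C_peak/C_trough) / k = ln(34.9/9.57) / 0.02475 = 1.294 / 0.02475 = 52.28 h

52.3 h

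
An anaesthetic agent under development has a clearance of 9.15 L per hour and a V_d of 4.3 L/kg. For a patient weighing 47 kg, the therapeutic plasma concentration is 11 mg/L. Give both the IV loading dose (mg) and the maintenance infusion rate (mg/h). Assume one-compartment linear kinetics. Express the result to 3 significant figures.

(a) 2220 mg; (b) 101 mg/h

Vd(total) = 47 kg × 4.3 L/kg = 202.1 L
Loading: fill Vd to C_target → 202.1 L × 11 mg/L = 2223 mg
Infusion rate = 9.150 L/h × 11 mg/L = 100.7 mg/h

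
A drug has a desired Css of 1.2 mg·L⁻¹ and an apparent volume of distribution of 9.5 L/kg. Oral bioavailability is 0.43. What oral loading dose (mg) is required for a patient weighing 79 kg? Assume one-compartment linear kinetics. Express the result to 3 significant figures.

2090 mg

Vd(total) = 79 kg × 9.5 L/kg = 750.5 L
LD = Vd × C / F = 750.5 × 1.200 / 0.43 = 2094 mg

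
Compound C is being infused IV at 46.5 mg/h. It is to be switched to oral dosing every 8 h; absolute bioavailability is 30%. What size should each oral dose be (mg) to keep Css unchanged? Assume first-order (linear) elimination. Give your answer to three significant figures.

1240 mg

To maintain the same Css, the systemic dosing rate must be unchanged: F·D/τ = infusion rate.
D = rate × τ / F = 46.5 × 8 / 0.3 = 1240 mg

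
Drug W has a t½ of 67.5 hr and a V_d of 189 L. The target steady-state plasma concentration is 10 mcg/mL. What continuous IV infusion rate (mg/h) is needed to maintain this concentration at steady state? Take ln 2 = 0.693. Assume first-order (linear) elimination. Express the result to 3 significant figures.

19.4 mg/h

CL = ln 2 · Vd / t½ = 0.693 × 189.0 / 67.5 = 1.940 L/h
Infusion rate = CL × Css = 1.940 × 10 = 19.40 mg/h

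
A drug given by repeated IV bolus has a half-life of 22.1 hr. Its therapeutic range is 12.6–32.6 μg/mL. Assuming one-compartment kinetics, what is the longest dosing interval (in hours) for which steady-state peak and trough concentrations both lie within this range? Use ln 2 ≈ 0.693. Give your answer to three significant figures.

30.3 h

k = 0.693 / t½ = 0.693 / 22.1 = 0.03136 h⁻¹
Between IV bolus doses, concentration decays as C = C₀·e^(−kτ), so C_peak/C_trough = e^(kτ).
τ_max = ln(C_peak/C_trough) / k = ln(32.6/12.6) / 0.03136 = 0.9506 / 0.03136 = 30.31 h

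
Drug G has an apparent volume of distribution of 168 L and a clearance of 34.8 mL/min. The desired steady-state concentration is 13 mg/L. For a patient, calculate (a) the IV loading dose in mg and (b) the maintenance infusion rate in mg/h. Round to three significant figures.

Loading dose = Vd × C = 168.0 × 13 = 2184 mg
CL = 34.8 mL/min × 60/1000 = 2.088 L/h
Maintenance infusion rate = CL × Css = 2.088 × 13 = 27.14 mg/h

(a) 2180 mg; (b) 27.1 mg/h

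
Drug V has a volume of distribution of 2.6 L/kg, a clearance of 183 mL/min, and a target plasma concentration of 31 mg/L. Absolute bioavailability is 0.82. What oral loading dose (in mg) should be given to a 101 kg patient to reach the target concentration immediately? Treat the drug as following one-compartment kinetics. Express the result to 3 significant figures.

Vd = 2.6 L/kg × 101 kg = 262.6 L
LD = Vd × C / F = 262.6 × 31.00 / 0.82 = 9928 mg

9930 mg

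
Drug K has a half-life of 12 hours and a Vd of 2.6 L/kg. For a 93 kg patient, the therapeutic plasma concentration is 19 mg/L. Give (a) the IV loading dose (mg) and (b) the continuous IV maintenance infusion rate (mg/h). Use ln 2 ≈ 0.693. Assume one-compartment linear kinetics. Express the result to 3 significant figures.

Total Vd = 2.6 × 93 = 241.8 L
LD = Vd × C = 241.8 × 19 = 4594 mg
CL = 0.693 × Vd / t½ = 0.693 × 241.8 / 12 = 13.96 L/h
Infusion rate = CL × Css = 13.96 × 19 = 265.2 mg/h

(a) 4590 mg; (b) 265 mg/h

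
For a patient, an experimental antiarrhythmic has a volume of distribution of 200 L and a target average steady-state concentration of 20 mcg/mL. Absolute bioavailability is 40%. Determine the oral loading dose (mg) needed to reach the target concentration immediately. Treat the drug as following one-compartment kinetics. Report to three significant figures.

LD = Vd × C / F = 200.0 × 20.00 / 0.4 = 10000 mg

10000 mg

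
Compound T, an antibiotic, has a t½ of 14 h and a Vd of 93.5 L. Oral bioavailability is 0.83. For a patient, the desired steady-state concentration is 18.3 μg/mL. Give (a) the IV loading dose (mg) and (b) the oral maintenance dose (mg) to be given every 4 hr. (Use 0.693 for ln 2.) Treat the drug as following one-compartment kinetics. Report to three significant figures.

LD = Vd × C = 93.50 × 18.3 = 1711 mg
CL = 0.693 × Vd / t½ = 0.693 × 93.50 / 14 = 4.628 L/h
D = CL × Css × τ / F = 4.628 × 18.3 × 4 / 0.83 = 408.2 mg

(a) 1710 mg; (b) 408 mg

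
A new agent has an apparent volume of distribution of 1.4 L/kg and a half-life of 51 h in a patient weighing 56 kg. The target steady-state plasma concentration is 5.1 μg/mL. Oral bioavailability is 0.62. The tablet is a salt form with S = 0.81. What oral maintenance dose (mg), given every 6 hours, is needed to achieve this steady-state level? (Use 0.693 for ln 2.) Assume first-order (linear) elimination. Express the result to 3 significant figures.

64.9 mg

Total Vd = 1.4 × 56 = 78.40 L
CL = ln 2 · Vd / t½ = 0.693 × 78.40 / 51 = 1.065 L/h
D = CL × Css × τ / F / S = 1.065 × 5.1 × 6 / 0.62 / 0.81 = 64.89 mg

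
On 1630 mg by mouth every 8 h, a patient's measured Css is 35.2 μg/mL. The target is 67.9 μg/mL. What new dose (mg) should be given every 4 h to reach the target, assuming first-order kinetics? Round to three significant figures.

With linear kinetics, Css is proportional to dose rate (D/τ) at fixed clearance.
D₂ = D₁ × (Css,target / Css,current) × (τ₂/τ₁) = 1630 × (67.9/35.2) × (4/8) = 1572 mg

1570 mg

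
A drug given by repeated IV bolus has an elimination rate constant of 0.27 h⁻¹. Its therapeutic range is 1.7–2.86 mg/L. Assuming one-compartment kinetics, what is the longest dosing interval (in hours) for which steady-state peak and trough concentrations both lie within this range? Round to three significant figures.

1.93 h

Between IV bolus doses, concentration decays as C = C₀·e^(−kτ), so C_peak/C_trough = e^(kτ).
τ_max = ln(C_peak/C_trough) / k = ln(2.86/1.7) / 0.2700 = 0.5202 / 0.2700 = 1.927 h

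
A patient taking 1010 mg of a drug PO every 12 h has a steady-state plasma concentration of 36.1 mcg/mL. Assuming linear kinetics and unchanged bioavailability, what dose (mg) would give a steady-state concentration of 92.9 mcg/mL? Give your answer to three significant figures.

For first-order elimination, Css ∝ F·D/(CL·τ); F and CL are unchanged, so Css ∝ D/τ.
D₂ = D₁ × (Css,target / Css,current) = 1010 × 92.9/36.1 = 2599 mg

2600 mg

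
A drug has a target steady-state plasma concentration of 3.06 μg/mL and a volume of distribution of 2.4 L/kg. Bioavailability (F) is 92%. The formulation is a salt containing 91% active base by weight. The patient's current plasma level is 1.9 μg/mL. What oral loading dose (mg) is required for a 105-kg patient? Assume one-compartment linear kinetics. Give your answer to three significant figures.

349 mg

Vd(total) = 105 kg × 2.4 L/kg = 252.0 L
The loading dose fills Vd to the target concentration.
Concentration deficit ΔC = 3.06 − 1.9 = 1.160 mg/L
LD = Vd × ΔC / F / S = 252.0 × 1.160 / 0.92 / 0.91 = 349.2 mg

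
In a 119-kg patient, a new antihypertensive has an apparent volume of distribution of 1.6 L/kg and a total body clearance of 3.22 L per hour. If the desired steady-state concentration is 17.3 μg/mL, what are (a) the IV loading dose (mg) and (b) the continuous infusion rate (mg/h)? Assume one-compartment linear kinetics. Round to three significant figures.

Vd = 1.6 L/kg × 119 kg = 190.4 L
Loading: fill Vd to C_target → 190.4 L × 17.3 mg/L = 3294 mg
Maintenance infusion rate = CL × Css = 3.220 × 17.3 = 55.71 mg/h

(a) 3290 mg; (b) 55.7 mg/h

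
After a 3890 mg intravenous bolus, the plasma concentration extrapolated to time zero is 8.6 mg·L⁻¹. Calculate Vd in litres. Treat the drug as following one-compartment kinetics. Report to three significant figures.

452 L

Immediately after an IV bolus, C₀ = Dose / Vd, so Vd = Dose / C₀.
Vd = 3890 / 8.6 = 452.3 L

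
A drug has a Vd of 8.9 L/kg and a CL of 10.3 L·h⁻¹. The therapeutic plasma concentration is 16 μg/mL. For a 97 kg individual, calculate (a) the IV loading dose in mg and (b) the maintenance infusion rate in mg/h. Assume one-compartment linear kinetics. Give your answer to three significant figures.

(a) 13800 mg; (b) 165 mg/h

Vd(total) = 97 kg × 8.9 L/kg = 863.3 L
Loading dose = Vd × C = 863.3 × 16 = 13810 mg
Infusion rate = 10.30 L/h × 16 mg/L = 164.8 mg/h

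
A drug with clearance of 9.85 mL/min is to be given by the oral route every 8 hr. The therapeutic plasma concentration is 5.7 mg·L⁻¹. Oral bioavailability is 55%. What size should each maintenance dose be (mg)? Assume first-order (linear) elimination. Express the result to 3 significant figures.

CL = 9.85 mL/min = 9.85 × 0.06 = 0.5910 L/h
D = CL × Css × τ / F = 0.5910 × 5.7 × 8 / 0.55 = 49.00 mg

49.0 mg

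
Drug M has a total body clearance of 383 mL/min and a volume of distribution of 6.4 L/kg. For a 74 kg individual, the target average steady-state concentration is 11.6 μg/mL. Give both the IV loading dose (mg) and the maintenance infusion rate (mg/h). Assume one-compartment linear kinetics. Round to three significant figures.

(a) 5490 mg; (b) 267 mg/h

Vd = 6.4 L/kg × 74 kg = 473.6 L
LD = Vd · C_target = 473.6 × 11.6 = 5494 mg
CL = 383 mL/min × 60/1000 = 22.98 L/h
Maintenance infusion rate = CL × Css = 22.98 × 11.6 = 266.6 mg/h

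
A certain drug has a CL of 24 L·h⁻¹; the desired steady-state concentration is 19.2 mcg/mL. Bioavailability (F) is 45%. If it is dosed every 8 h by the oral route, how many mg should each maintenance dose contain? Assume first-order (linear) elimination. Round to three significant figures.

8190 mg

D = CL × Css × τ / F = 24.00 × 19.2 × 8 / 0.45 = 8192 mg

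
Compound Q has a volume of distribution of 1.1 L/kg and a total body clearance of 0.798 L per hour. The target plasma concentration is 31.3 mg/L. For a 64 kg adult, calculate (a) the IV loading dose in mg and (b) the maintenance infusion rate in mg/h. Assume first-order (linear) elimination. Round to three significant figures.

Vd(total) = 64 kg × 1.1 L/kg = 70.40 L
LD = Vd · C_target = 70.40 × 31.3 = 2204 mg
Maintenance: replace elimination → rate = CL × Css = 0.7980 × 31.3 = 24.98 mg/h

(a) 2200 mg; (b) 25.0 mg/h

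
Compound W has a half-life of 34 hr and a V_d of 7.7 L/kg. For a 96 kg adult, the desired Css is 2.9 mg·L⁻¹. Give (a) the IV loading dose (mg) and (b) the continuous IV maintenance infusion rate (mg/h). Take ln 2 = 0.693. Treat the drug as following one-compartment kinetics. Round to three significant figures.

(a) 2140 mg; (b) 43.7 mg/h

Total Vd = 7.7 × 96 = 739.2 L
LD = Vd × C = 739.2 × 2.9 = 2144 mg
CL = 0.693 × Vd / t½ = 0.693 × 739.2 / 34 = 15.07 L/h
Infusion rate = CL × Css = 15.07 × 2.9 = 43.70 mg/h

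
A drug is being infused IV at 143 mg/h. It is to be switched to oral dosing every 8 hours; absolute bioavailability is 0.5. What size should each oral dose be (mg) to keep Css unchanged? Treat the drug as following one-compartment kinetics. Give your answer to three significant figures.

2290 mg

To maintain the same Css, the systemic dosing rate must be unchanged: F·D/τ = infusion rate.
D = rate × τ / F = 143 × 8 / 0.5 = 2288 mg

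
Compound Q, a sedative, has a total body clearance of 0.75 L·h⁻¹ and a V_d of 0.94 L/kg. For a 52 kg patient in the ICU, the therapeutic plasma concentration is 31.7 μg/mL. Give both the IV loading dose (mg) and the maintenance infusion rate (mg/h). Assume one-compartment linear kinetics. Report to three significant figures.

(a) 1550 mg; (b) 23.8 mg/h

Vd(total) = 52 kg × 0.94 L/kg = 48.88 L
Loading dose = Vd × C = 48.88 × 31.7 = 1549 mg
Maintenance: replace elimination → rate = CL × Css = 0.7500 × 31.7 = 23.78 mg/h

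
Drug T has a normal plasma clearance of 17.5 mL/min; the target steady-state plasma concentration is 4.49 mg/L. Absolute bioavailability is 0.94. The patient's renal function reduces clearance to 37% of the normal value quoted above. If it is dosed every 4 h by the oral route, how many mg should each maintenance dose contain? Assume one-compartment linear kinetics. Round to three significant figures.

7.42 mg

Convert clearance: 17.5 mL/min × 60 min/h ÷ 1000 mL/L = 1.050 L/h
Patient clearance = 0.37 × 1.050 = 0.3885 L/h
At steady state, dose per interval replaces the amount cleared in that interval: F·D/τ = CL·Css.
D = CL × Css × τ / F = 0.3885 × 4.49 × 4 / 0.94 = 7.423 mg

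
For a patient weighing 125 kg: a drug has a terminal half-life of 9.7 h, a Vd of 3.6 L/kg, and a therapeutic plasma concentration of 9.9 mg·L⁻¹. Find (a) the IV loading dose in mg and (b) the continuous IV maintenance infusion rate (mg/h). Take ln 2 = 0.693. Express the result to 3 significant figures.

Vd = 3.6 L/kg × 125 kg = 450.0 L
LD = Vd × C = 450.0 × 9.9 = 4455 mg
CL = 0.693 × Vd / t½ = 0.693 × 450.0 / 9.7 = 32.15 L/h
Infusion rate = CL × Css = 32.15 × 9.9 = 318.3 mg/h

(a) 4460 mg; (b) 318 mg/h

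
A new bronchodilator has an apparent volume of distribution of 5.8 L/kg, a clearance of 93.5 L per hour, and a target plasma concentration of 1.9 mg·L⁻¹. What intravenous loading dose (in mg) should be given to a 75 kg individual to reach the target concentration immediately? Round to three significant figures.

827 mg

Total Vd = 5.8 × 75 = 435.0 L
LD = Vd × C = 435.0 × 1.900 = 826.5 mg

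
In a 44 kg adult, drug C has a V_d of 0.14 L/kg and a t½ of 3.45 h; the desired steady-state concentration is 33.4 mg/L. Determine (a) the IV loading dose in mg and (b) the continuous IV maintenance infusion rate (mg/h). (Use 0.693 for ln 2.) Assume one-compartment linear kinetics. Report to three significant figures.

(a) 206 mg; (b) 41.3 mg/h

Vd(total) = 44 kg × 0.14 L/kg = 6.160 L
LD = Vd × C = 6.160 × 33.4 = 205.7 mg
CL = 0.693 × Vd / t½ = 0.693 × 6.160 / 3.45 = 1.237 L/h
Infusion rate = CL × Css = 1.237 × 33.4 = 41.32 mg/h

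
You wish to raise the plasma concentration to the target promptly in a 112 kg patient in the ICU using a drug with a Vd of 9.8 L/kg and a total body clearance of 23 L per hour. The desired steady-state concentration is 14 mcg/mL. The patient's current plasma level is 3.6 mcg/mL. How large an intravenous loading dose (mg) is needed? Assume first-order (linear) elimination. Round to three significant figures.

Vd = 9.8 L/kg × 112 kg = 1098 L
The loading dose fills Vd to the target concentration.
Concentration deficit ΔC = 14 − 3.6 = 10.40 mg/L
LD = Vd × ΔC = 1098 × 10.40 = 11420 mg

11400 mg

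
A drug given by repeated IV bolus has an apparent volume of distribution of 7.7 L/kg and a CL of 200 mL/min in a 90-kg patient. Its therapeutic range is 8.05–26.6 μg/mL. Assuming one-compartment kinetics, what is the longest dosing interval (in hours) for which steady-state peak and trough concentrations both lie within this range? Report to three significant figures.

Total Vd = 7.7 × 90 = 693.0 L
Convert clearance: 200 mL/min × 60 min/h ÷ 1000 mL/L = 12.00 L/h
k = CL / Vd = 12.00 / 693.0 = 0.01732 h⁻¹
Between IV bolus doses, concentration decays as C = C₀·e^(−kτ), so C_peak/C_trough = e^(kτ).
τ_max = ln(C_peak/C_trough) / k = ln(26.6/8.05) / 0.01732 = 1.195 / 0.01732 = 69.00 h

69.0 h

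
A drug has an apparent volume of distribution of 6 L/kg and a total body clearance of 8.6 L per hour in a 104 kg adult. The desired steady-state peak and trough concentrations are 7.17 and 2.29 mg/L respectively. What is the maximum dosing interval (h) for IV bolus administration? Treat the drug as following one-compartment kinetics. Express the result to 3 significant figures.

Total Vd = 6 × 104 = 624.0 L
k = CL / Vd = 8.600 / 624.0 = 0.01378 h⁻¹
Between IV bolus doses, concentration decays as C = C₀·e^(−kτ), so C_peak/C_trough = e^(kτ).
τ_max = ln(C_peak/C_trough) / k = ln(7.17/2.29) / 0.01378 = 1.141 / 0.01378 = 82.80 h

82.8 h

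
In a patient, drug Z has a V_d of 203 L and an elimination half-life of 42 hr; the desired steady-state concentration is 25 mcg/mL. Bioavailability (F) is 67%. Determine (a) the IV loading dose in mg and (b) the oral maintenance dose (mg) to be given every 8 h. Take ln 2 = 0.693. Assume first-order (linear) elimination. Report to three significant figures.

LD = Vd × C = 203.0 × 25 = 5075 mg
CL = 0.693 × Vd / t½ = 0.693 × 203.0 / 42 = 3.350 L/h
D = CL × Css × τ / F = 3.350 × 25 × 8 / 0.67 = 1000 mg

(a) 5080 mg; (b) 1000 mg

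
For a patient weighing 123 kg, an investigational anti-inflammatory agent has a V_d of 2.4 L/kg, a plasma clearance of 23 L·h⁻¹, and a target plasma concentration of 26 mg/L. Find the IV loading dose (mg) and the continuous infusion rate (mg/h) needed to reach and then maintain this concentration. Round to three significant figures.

Total Vd = 2.4 × 123 = 295.2 L
LD = Vd · C_target = 295.2 × 26 = 7675 mg
Maintenance infusion rate = CL × Css = 23.00 × 26 = 598.0 mg/h

(a) 7680 mg; (b) 598 mg/h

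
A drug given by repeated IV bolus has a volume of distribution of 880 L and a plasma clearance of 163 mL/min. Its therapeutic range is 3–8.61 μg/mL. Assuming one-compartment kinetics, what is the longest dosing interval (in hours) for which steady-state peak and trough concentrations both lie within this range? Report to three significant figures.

CL = 163 mL/min = 163 × 0.06 = 9.780 L/h
k = CL / Vd = 9.780 / 880.0 = 0.01111 h⁻¹
Between IV bolus doses, concentration decays as C = C₀·e^(−kτ), so C_peak/C_trough = e^(kτ).
τ_max = ln(C_peak/C_trough) / k = ln(8.61/3) / 0.01111 = 1.054 / 0.01111 = 94.87 h

94.9 h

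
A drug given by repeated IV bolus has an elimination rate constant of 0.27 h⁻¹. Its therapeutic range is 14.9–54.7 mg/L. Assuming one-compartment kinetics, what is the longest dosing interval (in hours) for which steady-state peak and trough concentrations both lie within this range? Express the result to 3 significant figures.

Between IV bolus doses, concentration decays as C = C₀·e^(−kτ), so C_peak/C_trough = e^(kτ).
τ_max = ln(C_peak/C_trough) / k = ln(54.7/14.9) / 0.2700 = 1.301 / 0.2700 = 4.819 h

4.82 h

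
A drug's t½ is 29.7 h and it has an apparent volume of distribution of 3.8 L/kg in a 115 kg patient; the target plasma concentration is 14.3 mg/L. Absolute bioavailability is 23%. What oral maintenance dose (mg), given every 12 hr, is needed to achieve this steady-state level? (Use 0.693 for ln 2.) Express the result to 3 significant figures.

Vd(total) = 115 kg × 3.8 L/kg = 437.0 L
CL = ln 2 · Vd / t½ = 0.693 × 437.0 / 29.7 = 10.20 L/h
D = CL × Css × τ / F = 10.20 × 14.3 × 12 / 0.23 = 7610 mg

7610 mg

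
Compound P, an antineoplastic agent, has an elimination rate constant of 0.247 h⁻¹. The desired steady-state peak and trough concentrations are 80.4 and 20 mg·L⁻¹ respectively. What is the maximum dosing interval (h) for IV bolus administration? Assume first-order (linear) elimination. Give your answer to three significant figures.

5.63 h

Between IV bolus doses, concentration decays as C = C₀·e^(−kτ), so C_peak/C_trough = e^(kτ).
τ_max = ln(C_peak/C_trough) / k = ln(80.4/20) / 0.2470 = 1.391 / 0.2470 = 5.632 h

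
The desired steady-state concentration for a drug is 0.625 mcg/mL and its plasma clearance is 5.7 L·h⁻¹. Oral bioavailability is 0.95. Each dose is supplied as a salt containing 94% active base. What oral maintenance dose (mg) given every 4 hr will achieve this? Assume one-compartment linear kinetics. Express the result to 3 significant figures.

16.0 mg

D = CL × Css × τ / F / S = 5.700 × 0.625 × 4 / 0.95 / 0.94 = 15.96 mg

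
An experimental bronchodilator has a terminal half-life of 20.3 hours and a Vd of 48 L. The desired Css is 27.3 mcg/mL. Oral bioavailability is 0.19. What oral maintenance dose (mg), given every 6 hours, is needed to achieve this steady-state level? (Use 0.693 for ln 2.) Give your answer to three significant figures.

k = 0.693/20.3 = 0.03414 h⁻¹, so CL = k·Vd = 0.03414 × 48.00 = 1.639 L/h
D = CL × Css × τ / F = 1.639 × 27.3 × 6 / 0.19 = 1413 mg

1410 mg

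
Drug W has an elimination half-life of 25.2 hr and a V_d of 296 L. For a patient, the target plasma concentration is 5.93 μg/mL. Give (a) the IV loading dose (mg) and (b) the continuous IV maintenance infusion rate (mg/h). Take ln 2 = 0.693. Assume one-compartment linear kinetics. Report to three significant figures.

LD = Vd × C = 296.0 × 5.93 = 1755 mg
CL = 0.693 × Vd / t½ = 0.693 × 296.0 / 25.2 = 8.140 L/h
Infusion rate = CL × Css = 8.140 × 5.93 = 48.27 mg/h

(a) 1760 mg; (b) 48.3 mg/h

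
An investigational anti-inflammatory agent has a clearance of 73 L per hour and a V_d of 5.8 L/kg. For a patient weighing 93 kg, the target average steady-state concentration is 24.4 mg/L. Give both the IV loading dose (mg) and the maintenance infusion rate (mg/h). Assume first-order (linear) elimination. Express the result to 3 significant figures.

(a) 13200 mg; (b) 1780 mg/h

Vd(total) = 93 kg × 5.8 L/kg = 539.4 L
Loading dose = Vd × C = 539.4 × 24.4 = 13160 mg
Maintenance: replace elimination → rate = CL × Css = 73.00 × 24.4 = 1781 mg/h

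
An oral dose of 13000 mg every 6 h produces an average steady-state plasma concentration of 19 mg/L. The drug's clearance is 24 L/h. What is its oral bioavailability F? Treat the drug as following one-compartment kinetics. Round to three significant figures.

0.210

F·D/τ = CL·Css at steady state → F = CL·Css·τ / D.
F = 24 × 19 × 6 / 13000 = 0.210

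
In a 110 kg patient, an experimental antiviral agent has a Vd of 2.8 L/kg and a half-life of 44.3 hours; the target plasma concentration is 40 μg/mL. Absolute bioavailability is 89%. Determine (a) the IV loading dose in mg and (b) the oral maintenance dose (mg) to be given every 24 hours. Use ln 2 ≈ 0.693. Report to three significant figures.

(a) 12300 mg; (b) 5200 mg

Vd = 2.8 L/kg × 110 kg = 308.0 L
LD = Vd × C = 308.0 × 40 = 12320 mg
CL = 0.693 × Vd / t½ = 0.693 × 308.0 / 44.3 = 4.818 L/h
D = CL × Css × τ / F = 4.818 × 40 × 24 / 0.89 = 5197 mg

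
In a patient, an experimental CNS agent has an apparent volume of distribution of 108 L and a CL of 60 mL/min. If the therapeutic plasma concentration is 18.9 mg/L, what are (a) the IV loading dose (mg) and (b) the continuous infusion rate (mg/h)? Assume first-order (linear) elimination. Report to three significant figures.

(a) 2040 mg; (b) 68.0 mg/h

Loading dose = Vd × C = 108.0 × 18.9 = 2041 mg
CL = 60 mL/min × 60/1000 = 3.600 L/h
Maintenance: replace elimination → rate = CL × Css = 3.600 × 18.9 = 68.04 mg/h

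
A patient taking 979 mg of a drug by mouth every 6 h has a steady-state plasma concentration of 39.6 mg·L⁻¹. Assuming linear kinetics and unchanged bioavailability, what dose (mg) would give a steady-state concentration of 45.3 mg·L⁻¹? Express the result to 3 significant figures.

1120 mg

With linear kinetics, Css is proportional to dose rate (D/τ) at fixed clearance.
D₂ = D₁ × (Css,target / Css,current) = 979 × 45.3/39.6 = 1120 mg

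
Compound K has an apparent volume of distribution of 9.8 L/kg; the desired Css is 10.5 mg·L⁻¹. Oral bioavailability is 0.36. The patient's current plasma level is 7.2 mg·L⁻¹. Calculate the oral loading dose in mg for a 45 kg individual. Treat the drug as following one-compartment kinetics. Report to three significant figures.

4040 mg

Total Vd = 9.8 × 45 = 441.0 L
The loading dose fills Vd to the target concentration.
Concentration deficit ΔC = 10.5 − 7.2 = 3.300 mg/L
LD = Vd × ΔC / F = 441.0 × 3.300 / 0.36 = 4043 mg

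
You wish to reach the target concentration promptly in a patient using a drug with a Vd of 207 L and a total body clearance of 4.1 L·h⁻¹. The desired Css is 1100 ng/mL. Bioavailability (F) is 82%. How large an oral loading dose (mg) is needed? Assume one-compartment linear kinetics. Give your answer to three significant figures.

C = 1100 ng/mL = 1.100 mg/L
The loading dose fills Vd to the target concentration.
LD = Vd × C / F = 207.0 × 1.100 / 0.82 = 277.7 mg

278 mg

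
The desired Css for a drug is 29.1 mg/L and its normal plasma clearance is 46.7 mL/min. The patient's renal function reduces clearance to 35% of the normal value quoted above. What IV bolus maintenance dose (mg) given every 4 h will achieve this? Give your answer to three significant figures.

114 mg

Convert clearance: 46.7 mL/min × 60 min/h ÷ 1000 mL/L = 2.802 L/h
Patient clearance = 0.35 × 2.802 = 0.9807 L/h
D = CL × Css × τ = 0.9807 × 29.1 × 4 = 114.2 mg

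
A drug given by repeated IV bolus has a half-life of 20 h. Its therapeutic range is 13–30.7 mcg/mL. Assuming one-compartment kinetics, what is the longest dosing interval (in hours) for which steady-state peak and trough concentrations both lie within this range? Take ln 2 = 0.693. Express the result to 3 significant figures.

k = 0.693 / t½ = 0.693 / 20 = 0.03465 h⁻¹
Between IV bolus doses, concentration decays as C = C₀·e^(−kτ), so C_peak/C_trough = e^(kτ).
τ_max = ln(C_peak/C_trough) / k = ln(30.7/13) / 0.03465 = 0.8593 / 0.03465 = 24.80 h

24.8 h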